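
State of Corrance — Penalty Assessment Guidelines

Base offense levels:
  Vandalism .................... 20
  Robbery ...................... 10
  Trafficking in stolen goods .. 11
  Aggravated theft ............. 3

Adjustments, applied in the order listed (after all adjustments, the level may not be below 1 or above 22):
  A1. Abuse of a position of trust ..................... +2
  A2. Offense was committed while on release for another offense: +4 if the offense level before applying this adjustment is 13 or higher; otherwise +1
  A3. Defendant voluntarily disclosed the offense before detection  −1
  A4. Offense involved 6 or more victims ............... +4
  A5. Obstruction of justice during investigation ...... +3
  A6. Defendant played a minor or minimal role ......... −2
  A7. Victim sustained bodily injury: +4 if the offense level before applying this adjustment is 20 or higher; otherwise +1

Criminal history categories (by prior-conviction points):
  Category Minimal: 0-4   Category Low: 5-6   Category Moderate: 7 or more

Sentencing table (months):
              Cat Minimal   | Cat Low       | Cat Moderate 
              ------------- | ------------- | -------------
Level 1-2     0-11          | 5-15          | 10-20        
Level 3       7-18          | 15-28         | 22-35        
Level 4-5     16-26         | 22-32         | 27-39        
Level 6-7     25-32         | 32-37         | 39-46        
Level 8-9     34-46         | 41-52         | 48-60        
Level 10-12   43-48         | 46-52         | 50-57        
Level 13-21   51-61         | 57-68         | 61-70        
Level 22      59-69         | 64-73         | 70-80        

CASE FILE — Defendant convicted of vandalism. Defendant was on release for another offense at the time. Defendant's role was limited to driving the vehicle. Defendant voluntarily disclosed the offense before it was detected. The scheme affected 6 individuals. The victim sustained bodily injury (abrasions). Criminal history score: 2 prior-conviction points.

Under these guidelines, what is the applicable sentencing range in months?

Base offense level for vandalism: 20.
A1 does not apply.
A2 applies (level before this adjustment is 20 ≥ 13, so +4): 20 + 4 = 24.
A3 applies: 24 − 1 = 23.
A4 applies: 23 + 4 = 27.
A6 applies: 27 − 2 = 25.
A7 applies (level before this adjustment is 25 ≥ 20, so +4): 25 + 4 = 29.
Level 29 exceeds the maximum of 22; capped at 22.
Final offense level: 22.
Criminal history: 2 prior points → Category Minimal (0-4).
Level 22 falls in the 22 band.
Grid: Level 22 × Category Minimal = 59-69 months.

59-69 months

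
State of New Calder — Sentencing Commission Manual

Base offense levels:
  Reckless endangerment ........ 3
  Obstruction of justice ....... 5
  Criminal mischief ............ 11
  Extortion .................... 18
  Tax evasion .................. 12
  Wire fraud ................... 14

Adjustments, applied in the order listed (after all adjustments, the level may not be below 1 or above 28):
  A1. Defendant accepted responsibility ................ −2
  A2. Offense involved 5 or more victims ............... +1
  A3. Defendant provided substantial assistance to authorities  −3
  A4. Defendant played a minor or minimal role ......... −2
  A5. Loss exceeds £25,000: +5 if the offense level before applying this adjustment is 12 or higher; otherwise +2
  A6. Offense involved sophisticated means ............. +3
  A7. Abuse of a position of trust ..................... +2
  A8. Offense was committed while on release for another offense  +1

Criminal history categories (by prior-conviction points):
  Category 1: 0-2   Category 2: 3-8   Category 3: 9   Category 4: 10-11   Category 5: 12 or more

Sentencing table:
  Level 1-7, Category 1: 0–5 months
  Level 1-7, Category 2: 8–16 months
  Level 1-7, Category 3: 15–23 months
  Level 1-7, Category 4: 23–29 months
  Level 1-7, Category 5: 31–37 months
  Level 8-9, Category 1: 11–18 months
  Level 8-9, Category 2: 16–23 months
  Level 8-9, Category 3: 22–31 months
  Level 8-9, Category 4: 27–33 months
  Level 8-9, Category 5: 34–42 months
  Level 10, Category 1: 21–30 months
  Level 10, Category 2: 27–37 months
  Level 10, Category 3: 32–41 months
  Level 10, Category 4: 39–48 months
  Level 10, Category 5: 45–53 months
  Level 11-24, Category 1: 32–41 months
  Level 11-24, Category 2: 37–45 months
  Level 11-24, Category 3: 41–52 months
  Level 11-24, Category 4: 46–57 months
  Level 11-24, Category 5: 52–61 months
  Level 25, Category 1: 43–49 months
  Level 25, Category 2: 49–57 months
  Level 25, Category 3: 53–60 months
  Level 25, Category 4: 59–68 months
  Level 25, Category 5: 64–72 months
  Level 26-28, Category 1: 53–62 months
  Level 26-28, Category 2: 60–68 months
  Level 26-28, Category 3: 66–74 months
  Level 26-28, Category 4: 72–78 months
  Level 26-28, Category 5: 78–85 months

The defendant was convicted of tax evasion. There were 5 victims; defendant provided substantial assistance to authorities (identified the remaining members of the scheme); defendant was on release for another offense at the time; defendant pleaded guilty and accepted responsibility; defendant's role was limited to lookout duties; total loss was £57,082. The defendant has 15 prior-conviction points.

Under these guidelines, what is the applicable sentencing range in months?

Base offense level for tax evasion: 12.
A1 applies: 12 − 2 = 10.
A2 applies: 10 + 1 = 11.
A3 applies: 11 − 3 = 8.
A4 applies: 8 − 2 = 6.
A5 applies (level before this adjustment is 6 < 12, so +2): 6 + 2 = 8.
A7 does not apply.
A8 applies: 8 + 1 = 9.
Final offense level: 9.
Criminal history: 15 prior points → Category 5 (12+).
Level 9 falls in the 8-9 band.
Grid: Level 8-9 × Category 5 = 34-42 months.

34-42 months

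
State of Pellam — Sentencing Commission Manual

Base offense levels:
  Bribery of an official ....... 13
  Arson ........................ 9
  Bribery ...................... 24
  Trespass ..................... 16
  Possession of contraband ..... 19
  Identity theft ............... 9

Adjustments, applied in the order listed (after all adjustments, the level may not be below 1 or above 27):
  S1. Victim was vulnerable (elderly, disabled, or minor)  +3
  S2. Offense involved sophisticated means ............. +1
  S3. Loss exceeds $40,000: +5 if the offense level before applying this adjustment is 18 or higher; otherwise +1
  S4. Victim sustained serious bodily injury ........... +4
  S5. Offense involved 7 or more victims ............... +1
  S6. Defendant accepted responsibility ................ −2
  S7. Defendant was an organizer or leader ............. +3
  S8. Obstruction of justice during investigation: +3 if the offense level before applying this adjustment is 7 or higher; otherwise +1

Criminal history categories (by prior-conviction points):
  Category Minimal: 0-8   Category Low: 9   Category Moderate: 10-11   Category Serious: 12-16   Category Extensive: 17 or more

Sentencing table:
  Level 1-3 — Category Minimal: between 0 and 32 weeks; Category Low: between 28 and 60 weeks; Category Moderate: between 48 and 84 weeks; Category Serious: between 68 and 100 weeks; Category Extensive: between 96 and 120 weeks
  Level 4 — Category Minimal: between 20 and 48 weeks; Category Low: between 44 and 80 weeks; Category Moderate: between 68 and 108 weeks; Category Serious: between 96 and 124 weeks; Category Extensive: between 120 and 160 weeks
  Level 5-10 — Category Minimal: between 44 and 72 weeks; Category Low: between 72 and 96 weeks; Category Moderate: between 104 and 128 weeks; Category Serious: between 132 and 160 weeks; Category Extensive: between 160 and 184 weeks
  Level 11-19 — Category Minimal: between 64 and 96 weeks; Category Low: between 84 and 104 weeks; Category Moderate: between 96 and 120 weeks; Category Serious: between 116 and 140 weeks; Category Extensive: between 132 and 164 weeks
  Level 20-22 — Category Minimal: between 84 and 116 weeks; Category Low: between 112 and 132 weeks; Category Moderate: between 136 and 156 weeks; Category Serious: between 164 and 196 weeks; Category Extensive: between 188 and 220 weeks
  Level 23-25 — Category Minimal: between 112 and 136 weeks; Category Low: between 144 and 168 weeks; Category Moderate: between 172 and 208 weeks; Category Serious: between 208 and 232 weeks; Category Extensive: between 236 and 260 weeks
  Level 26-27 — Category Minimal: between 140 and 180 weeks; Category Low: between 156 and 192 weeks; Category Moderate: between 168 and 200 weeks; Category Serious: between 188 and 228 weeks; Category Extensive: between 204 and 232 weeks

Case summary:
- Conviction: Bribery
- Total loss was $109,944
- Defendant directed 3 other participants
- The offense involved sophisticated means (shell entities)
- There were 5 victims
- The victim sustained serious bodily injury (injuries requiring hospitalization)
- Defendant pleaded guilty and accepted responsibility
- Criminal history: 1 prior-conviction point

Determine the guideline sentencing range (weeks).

140-180 weeks

Base offense level for bribery: 24.
S2 applies: 24 + 1 = 25.
S3 applies (level before this adjustment is 25 ≥ 18, so +5): 25 + 5 = 30.
S4 applies: 30 + 4 = 34.
S6 applies: 34 − 2 = 32.
S7 applies: 32 + 3 = 35.
S8 does not apply.
Level 35 exceeds the maximum of 27; capped at 27.
Final offense level: 27.
Criminal history: 1 prior point → Category Minimal (0-8).
Level 27 falls in the 26-27 band.
Grid: Level 26-27 × Category Minimal = 140-180 weeks.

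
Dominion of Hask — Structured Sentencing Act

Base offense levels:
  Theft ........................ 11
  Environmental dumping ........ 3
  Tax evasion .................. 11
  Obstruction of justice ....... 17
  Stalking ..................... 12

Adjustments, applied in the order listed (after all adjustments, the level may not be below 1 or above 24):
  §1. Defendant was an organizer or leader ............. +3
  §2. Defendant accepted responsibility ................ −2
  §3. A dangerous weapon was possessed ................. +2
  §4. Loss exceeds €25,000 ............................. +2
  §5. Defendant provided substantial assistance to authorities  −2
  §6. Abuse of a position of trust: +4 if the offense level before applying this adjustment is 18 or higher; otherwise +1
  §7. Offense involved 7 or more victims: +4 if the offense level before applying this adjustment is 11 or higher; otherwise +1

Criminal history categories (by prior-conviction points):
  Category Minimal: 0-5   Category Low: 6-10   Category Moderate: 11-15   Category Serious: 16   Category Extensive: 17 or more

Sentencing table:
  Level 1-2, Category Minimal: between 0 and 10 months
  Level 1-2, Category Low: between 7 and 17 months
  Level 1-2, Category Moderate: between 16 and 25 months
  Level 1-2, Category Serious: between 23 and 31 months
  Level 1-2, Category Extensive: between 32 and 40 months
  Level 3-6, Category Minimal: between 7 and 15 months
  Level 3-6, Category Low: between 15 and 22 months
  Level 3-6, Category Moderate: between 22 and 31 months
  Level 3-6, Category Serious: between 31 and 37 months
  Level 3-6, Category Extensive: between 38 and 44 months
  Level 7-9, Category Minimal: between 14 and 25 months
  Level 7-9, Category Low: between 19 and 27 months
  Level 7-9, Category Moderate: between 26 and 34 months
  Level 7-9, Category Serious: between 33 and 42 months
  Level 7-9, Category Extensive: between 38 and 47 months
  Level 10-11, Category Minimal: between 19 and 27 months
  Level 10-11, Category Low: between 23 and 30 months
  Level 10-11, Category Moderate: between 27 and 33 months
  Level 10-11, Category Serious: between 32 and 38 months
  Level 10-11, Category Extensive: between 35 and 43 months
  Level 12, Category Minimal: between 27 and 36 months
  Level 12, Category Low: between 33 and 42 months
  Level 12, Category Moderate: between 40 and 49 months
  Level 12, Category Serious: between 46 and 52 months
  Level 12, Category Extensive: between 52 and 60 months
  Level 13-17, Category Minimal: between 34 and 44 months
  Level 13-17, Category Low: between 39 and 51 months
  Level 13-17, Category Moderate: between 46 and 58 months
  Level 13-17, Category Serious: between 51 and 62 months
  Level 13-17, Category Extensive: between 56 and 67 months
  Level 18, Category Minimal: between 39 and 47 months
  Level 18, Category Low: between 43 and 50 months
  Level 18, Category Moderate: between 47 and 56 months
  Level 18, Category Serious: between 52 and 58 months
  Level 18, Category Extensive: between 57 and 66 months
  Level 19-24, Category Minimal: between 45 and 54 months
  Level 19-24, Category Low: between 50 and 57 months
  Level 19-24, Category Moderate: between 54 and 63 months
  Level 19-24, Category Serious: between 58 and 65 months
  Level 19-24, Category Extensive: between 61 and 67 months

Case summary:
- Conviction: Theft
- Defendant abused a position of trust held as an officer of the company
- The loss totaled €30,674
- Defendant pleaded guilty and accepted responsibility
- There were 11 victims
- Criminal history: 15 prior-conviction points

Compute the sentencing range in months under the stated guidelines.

46-58 months

Base offense level for theft: 11.
§1 does not apply.
§2 applies: 11 − 2 = 9.
§4 applies: 9 + 2 = 11.
§6 applies (level before this adjustment is 11 < 18, so +1): 11 + 1 = 12.
§7 applies (level before this adjustment is 12 ≥ 11, so +4): 12 + 4 = 16.
Final offense level: 16.
Criminal history: 15 prior points → Category Moderate (11-15).
Level 16 falls in the 13-17 band.
Grid: Level 13-17 × Category Moderate = 46-58 months.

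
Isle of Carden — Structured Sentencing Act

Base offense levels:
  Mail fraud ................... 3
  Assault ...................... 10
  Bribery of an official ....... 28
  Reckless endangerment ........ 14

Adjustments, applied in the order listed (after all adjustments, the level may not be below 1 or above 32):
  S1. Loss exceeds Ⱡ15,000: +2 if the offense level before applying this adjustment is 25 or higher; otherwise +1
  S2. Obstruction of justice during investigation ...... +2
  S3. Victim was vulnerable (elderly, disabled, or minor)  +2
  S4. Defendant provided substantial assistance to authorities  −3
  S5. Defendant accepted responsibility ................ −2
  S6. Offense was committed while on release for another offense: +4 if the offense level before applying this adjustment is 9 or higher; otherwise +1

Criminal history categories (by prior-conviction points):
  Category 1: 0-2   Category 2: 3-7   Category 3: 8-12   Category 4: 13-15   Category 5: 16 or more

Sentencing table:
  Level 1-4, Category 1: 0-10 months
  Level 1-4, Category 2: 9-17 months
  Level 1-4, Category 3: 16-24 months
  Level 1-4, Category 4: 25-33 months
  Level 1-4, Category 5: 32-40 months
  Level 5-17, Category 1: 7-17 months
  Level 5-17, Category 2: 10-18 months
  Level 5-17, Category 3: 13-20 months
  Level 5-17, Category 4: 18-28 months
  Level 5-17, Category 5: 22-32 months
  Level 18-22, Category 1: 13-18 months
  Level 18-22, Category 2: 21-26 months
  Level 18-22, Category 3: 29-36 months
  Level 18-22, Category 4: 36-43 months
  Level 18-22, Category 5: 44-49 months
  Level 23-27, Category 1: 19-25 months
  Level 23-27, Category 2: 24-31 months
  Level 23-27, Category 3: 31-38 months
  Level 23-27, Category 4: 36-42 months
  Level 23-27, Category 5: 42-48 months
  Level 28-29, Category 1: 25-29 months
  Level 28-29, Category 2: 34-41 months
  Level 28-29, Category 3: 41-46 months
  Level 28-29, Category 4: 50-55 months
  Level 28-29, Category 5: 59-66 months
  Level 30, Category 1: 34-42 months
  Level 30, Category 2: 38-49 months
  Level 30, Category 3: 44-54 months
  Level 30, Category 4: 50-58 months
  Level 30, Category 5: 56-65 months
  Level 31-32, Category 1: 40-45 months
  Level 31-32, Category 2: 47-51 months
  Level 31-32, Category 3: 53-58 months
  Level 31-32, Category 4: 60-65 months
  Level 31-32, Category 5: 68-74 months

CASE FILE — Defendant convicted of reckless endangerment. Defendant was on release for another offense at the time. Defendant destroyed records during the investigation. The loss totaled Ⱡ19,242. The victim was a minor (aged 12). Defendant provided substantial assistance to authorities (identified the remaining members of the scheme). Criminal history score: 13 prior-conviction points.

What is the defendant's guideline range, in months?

36-43 months

Base offense level for reckless endangerment: 14.
S1 applies (level before this adjustment is 14 < 25, so +1): 14 + 1 = 15.
S2 applies: 15 + 2 = 17.
S3 applies: 17 + 2 = 19.
S4 applies: 19 − 3 = 16.
S5 does not apply.
S6 applies (level before this adjustment is 16 ≥ 9, so +4): 16 + 4 = 20.
Final offense level: 20.
Criminal history: 13 prior points → Category 4 (13-15).
Level 20 falls in the 18-22 band.
Grid: Level 18-22 × Category 4 = 36-43 months.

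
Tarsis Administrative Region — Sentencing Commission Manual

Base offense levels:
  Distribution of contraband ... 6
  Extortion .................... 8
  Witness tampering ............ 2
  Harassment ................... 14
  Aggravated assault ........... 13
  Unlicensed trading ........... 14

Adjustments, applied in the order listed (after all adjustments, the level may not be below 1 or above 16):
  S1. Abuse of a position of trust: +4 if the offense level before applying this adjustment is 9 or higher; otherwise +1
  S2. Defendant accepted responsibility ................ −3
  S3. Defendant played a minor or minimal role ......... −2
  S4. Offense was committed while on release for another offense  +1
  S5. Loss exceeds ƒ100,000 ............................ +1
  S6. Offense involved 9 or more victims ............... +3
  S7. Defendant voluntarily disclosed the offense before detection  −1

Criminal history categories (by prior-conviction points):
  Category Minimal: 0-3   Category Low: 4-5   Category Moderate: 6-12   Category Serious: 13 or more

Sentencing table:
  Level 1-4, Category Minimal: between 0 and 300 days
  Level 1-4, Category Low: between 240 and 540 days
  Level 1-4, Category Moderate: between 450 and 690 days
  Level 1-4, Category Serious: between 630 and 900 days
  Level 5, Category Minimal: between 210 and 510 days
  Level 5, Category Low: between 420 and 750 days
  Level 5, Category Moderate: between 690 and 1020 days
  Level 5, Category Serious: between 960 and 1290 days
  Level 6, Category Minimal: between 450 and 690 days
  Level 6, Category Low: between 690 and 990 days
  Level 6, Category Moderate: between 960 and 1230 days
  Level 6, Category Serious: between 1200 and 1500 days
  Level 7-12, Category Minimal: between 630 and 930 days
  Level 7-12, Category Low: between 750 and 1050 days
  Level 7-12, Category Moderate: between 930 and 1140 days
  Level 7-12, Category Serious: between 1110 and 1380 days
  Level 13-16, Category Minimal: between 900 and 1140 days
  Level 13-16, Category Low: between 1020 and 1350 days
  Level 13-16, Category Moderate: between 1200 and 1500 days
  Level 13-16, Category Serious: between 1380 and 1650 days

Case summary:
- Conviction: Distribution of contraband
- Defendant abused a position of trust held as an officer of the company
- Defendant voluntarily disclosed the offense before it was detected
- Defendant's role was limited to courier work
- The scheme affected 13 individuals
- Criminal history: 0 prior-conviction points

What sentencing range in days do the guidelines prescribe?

630-930 days

Base offense level for distribution of contraband: 6.
S1 applies (level before this adjustment is 6 < 9, so +1): 6 + 1 = 7.
S2 does not apply.
S3 applies: 7 − 2 = 5.
S4 does not apply.
S6 applies: 5 + 3 = 8.
S7 applies: 8 − 1 = 7.
Final offense level: 7.
Criminal history: 0 prior points → Category Minimal (0-3).
Level 7 falls in the 7-12 band.
Grid: Level 7-12 × Category Minimal = 630-930 days.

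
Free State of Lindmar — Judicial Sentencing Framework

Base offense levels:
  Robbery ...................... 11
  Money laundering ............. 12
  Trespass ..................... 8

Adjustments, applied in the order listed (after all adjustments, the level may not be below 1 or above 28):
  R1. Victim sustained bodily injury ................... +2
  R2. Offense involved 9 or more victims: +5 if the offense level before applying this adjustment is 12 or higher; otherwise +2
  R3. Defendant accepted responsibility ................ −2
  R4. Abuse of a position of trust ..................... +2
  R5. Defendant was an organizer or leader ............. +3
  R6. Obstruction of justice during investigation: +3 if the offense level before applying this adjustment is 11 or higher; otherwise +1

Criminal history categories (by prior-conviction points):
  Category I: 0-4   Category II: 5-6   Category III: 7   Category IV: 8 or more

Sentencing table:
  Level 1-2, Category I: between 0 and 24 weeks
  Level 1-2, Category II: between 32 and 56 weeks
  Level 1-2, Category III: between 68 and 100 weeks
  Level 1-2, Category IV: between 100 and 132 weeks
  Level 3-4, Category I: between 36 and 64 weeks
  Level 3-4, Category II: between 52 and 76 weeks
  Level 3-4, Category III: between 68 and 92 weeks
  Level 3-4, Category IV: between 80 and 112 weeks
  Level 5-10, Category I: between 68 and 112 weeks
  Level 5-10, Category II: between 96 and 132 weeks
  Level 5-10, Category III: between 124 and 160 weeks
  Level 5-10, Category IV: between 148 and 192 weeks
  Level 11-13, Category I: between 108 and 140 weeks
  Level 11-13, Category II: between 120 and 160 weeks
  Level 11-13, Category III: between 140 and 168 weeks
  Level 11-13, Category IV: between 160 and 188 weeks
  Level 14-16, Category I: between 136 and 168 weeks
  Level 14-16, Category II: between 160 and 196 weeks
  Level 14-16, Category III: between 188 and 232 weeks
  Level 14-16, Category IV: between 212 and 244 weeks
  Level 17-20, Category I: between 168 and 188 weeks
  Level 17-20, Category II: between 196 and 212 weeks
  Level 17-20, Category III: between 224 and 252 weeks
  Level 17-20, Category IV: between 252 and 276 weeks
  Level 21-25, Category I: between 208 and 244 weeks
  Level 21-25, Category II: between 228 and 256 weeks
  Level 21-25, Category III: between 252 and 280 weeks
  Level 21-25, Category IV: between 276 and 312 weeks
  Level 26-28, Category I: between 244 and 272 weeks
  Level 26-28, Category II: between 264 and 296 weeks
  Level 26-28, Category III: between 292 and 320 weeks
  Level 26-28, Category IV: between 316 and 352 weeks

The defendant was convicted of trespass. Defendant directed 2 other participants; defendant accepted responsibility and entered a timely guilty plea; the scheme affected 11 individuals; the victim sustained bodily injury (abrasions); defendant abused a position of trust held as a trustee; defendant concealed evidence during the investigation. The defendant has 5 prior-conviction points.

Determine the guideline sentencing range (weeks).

Base offense level for trespass: 8.
R1 applies: 8 + 2 = 10.
R2 applies (level before this adjustment is 10 < 12, so +2): 10 + 2 = 12.
R3 applies: 12 − 2 = 10.
R4 applies: 10 + 2 = 12.
R5 applies: 12 + 3 = 15.
R6 applies (level before this adjustment is 15 ≥ 11, so +3): 15 + 3 = 18.
Final offense level: 18.
Criminal history: 5 prior points → Category II (5-6).
Level 18 falls in the 17-20 band.
Grid: Level 17-20 × Category II = 196-212 weeks.

196-212 weeks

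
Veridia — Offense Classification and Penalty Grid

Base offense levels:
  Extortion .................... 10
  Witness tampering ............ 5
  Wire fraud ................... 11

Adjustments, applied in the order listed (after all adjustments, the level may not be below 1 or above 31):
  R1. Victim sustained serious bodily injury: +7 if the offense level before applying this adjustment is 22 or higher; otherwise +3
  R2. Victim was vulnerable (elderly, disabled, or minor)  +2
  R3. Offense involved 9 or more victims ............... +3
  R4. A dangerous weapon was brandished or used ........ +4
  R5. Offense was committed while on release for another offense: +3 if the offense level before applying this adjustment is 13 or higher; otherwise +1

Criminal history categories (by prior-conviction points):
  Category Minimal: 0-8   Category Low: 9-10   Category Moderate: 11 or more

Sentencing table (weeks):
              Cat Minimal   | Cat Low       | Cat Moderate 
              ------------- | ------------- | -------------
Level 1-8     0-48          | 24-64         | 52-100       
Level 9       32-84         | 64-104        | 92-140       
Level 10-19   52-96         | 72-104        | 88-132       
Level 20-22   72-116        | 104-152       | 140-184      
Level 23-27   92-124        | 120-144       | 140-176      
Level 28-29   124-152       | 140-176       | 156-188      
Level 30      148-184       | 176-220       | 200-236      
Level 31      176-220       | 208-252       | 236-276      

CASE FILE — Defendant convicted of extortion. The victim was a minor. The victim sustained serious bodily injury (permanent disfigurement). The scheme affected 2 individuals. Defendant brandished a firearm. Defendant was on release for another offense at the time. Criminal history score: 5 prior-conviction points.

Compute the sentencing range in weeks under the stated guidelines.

72-116 weeks

Base offense level for extortion: 10.
R1 applies (level before this adjustment is 10 < 22, so +3): 10 + 3 = 13.
R2 applies: 13 + 2 = 15.
R3 does not apply.
R4 applies: 15 + 4 = 19.
R5 applies (level before this adjustment is 19 ≥ 13, so +3): 19 + 3 = 22.
Final offense level: 22.
Criminal history: 5 prior points → Category Minimal (0-8).
Level 22 falls in the 20-22 band.
Grid: Level 20-22 × Category Minimal = 72-116 weeks.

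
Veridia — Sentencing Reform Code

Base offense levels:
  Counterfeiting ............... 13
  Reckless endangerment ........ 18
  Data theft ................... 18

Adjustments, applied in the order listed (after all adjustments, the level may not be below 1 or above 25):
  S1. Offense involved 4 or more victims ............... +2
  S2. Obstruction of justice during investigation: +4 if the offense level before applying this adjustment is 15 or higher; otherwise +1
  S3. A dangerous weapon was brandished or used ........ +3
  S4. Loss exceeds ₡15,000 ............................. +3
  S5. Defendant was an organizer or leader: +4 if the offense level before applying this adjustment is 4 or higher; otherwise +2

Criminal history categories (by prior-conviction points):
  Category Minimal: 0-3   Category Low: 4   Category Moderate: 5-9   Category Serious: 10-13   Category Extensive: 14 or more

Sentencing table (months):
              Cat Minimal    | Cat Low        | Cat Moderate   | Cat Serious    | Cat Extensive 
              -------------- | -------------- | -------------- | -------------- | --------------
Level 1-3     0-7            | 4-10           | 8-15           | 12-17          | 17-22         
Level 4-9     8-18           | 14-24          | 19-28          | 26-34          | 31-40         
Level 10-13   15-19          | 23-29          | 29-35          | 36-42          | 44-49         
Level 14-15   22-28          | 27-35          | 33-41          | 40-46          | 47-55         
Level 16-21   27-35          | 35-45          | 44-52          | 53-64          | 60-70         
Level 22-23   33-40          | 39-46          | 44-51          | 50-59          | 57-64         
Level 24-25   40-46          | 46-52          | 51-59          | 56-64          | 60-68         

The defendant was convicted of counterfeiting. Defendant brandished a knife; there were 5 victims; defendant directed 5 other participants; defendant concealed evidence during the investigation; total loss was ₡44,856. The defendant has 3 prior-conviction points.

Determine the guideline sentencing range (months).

40-46 months

Base offense level for counterfeiting: 13.
S1 applies: 13 + 2 = 15.
S2 applies (level before this adjustment is 15 ≥ 15, so +4): 15 + 4 = 19.
S3 applies: 19 + 3 = 22.
S4 applies: 22 + 3 = 25.
S5 applies (level before this adjustment is 25 ≥ 4, so +4): 25 + 4 = 29.
Level 29 exceeds the maximum of 25; capped at 25.
Final offense level: 25.
Criminal history: 3 prior points → Category Minimal (0-3).
Level 25 falls in the 24-25 band.
Grid: Level 24-25 × Category Minimal = 40-46 months.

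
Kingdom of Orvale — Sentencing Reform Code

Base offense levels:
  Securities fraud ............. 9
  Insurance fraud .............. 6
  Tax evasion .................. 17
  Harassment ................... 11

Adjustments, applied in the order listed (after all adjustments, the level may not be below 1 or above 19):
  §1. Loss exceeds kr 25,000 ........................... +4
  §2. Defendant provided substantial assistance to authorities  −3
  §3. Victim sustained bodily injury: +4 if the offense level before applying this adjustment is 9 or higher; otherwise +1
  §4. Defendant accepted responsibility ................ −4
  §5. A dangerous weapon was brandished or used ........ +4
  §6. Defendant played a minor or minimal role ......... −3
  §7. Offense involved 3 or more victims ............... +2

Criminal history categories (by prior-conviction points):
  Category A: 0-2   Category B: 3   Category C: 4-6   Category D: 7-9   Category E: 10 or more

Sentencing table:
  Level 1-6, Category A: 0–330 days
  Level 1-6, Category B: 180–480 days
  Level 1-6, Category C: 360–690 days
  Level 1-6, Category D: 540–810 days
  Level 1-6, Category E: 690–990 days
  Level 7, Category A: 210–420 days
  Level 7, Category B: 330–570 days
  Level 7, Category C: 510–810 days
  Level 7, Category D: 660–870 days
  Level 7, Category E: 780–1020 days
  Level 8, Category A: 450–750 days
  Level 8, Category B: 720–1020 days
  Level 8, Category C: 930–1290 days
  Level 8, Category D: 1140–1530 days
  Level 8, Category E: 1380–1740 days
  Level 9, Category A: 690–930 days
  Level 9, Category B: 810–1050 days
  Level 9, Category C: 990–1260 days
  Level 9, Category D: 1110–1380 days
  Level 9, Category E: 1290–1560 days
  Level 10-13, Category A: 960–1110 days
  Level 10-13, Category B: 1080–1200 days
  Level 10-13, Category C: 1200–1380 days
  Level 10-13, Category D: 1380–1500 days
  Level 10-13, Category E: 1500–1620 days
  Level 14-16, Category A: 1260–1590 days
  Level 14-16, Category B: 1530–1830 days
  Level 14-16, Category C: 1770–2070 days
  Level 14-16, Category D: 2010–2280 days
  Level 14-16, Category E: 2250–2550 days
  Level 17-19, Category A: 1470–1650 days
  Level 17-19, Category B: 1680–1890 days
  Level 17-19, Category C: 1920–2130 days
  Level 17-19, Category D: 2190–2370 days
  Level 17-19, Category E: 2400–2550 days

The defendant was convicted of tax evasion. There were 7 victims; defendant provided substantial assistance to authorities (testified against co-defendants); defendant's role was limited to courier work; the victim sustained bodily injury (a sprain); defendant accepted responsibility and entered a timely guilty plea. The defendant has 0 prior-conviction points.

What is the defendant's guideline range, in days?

Base offense level for tax evasion: 17.
§1 does not apply.
§2 applies: 17 − 3 = 14.
§3 applies (level before this adjustment is 14 ≥ 9, so +4): 14 + 4 = 18.
§4 applies: 18 − 4 = 14.
§5 does not apply.
§6 applies: 14 − 3 = 11.
§7 applies: 11 + 2 = 13.
Final offense level: 13.
Criminal history: 0 prior points → Category A (0-2).
Level 13 falls in the 10-13 band.
Grid: Level 10-13 × Category A = 960-1110 days.

960-1110 days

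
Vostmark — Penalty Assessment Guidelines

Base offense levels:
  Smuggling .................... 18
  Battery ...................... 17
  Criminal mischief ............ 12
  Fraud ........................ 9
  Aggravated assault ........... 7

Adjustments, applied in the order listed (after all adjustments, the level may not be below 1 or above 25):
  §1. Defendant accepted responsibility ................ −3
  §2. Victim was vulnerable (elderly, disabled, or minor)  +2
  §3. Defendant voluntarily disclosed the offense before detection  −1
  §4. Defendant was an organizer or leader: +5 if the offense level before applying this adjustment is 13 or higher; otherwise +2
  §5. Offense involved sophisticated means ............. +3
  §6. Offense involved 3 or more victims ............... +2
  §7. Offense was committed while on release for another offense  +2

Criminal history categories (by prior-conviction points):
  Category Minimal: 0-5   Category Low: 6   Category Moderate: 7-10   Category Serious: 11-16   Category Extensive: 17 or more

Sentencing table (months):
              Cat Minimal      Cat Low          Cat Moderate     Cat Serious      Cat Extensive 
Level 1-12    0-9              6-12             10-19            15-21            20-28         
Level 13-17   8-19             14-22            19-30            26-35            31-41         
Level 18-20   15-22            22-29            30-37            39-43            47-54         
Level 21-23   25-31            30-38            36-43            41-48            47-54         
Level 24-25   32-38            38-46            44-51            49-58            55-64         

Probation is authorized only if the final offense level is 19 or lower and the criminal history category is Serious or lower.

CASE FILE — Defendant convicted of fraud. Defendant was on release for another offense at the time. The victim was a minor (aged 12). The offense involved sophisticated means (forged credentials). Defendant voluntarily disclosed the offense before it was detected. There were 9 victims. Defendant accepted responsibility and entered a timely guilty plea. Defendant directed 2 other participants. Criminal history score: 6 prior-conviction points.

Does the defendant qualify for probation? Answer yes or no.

Base offense level for fraud: 9.
§1 applies: 9 − 3 = 6.
§2 applies: 6 + 2 = 8.
§3 applies: 8 − 1 = 7.
§4 applies (level before this adjustment is 7 < 13, so +2): 7 + 2 = 9.
§5 applies: 9 + 3 = 12.
§6 applies: 12 + 2 = 14.
§7 applies: 14 + 2 = 16.
Final offense level: 16.
Criminal history: 6 prior points → Category Low (6).
Level 16 falls in the 13-17 band.
Grid: Level 13-17 × Category Low = 14-22 months.
Probation check: level 16 ≤ 19 and category Low ≤ Serious → eligible.

Yes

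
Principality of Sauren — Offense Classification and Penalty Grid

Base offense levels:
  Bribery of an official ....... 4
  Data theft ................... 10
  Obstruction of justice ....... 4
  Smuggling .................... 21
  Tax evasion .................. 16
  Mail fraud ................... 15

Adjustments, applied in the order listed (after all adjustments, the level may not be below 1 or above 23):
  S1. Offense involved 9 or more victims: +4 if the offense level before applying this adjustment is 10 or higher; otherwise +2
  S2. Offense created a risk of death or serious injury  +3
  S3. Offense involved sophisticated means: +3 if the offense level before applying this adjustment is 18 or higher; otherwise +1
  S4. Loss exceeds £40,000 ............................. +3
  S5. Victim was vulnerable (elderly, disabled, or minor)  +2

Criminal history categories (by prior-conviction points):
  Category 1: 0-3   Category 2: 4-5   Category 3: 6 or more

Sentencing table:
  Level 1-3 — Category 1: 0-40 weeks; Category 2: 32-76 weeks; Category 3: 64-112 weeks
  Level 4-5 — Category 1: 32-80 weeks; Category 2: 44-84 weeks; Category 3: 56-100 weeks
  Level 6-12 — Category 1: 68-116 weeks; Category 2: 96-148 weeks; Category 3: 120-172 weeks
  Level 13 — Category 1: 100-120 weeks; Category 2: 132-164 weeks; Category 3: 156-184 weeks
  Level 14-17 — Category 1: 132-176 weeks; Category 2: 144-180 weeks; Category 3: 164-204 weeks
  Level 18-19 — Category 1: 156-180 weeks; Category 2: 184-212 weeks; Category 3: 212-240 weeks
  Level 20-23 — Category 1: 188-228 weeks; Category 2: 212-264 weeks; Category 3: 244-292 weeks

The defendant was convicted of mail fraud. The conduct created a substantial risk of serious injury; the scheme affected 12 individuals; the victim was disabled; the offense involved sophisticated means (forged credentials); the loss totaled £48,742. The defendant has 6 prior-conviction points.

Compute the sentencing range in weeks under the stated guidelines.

Base offense level for mail fraud: 15.
S1 applies (level before this adjustment is 15 ≥ 10, so +4): 15 + 4 = 19.
S2 applies: 19 + 3 = 22.
S3 applies (level before this adjustment is 22 ≥ 18, so +3): 22 + 3 = 25.
S4 applies: 25 + 3 = 28.
S5 applies: 28 + 2 = 30.
Level 30 exceeds the maximum of 23; capped at 23.
Final offense level: 23.
Criminal history: 6 prior points → Category 3 (6+).
Level 23 falls in the 20-23 band.
Grid: Level 20-23 × Category 3 = 244-292 weeks.

244-292 weeks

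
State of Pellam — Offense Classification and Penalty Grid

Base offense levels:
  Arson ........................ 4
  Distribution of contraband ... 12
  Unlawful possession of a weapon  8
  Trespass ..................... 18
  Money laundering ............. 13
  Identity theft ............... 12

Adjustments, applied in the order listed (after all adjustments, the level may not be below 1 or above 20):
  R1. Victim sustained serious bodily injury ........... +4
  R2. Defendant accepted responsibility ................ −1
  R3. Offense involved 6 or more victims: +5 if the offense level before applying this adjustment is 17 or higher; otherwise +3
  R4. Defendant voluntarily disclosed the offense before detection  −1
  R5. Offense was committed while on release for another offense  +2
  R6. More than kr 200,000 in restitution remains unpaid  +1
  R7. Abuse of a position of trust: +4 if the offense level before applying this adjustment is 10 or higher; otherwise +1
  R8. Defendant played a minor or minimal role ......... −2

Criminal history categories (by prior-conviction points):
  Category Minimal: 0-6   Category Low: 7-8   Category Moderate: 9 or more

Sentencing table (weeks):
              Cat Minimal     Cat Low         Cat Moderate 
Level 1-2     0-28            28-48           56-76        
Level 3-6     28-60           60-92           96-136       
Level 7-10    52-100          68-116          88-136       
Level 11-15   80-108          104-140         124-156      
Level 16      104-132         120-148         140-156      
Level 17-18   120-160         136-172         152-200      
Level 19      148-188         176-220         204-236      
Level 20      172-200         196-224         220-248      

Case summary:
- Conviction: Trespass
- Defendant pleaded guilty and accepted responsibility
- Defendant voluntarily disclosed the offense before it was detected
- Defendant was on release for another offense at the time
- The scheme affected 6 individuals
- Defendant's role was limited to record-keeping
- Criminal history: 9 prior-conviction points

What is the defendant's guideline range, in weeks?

220-248 weeks

Base offense level for trespass: 18.
R2 applies: 18 − 1 = 17.
R3 applies (level before this adjustment is 17 ≥ 17, so +5): 17 + 5 = 22.
R4 applies: 22 − 1 = 21.
R5 applies: 21 + 2 = 23.
R7 does not apply.
R8 applies: 23 − 2 = 21.
Level 21 exceeds the maximum of 20; capped at 20.
Final offense level: 20.
Criminal history: 9 prior points → Category Moderate (9+).
Level 20 falls in the 20 band.
Grid: Level 20 × Category Moderate = 220-248 weeks.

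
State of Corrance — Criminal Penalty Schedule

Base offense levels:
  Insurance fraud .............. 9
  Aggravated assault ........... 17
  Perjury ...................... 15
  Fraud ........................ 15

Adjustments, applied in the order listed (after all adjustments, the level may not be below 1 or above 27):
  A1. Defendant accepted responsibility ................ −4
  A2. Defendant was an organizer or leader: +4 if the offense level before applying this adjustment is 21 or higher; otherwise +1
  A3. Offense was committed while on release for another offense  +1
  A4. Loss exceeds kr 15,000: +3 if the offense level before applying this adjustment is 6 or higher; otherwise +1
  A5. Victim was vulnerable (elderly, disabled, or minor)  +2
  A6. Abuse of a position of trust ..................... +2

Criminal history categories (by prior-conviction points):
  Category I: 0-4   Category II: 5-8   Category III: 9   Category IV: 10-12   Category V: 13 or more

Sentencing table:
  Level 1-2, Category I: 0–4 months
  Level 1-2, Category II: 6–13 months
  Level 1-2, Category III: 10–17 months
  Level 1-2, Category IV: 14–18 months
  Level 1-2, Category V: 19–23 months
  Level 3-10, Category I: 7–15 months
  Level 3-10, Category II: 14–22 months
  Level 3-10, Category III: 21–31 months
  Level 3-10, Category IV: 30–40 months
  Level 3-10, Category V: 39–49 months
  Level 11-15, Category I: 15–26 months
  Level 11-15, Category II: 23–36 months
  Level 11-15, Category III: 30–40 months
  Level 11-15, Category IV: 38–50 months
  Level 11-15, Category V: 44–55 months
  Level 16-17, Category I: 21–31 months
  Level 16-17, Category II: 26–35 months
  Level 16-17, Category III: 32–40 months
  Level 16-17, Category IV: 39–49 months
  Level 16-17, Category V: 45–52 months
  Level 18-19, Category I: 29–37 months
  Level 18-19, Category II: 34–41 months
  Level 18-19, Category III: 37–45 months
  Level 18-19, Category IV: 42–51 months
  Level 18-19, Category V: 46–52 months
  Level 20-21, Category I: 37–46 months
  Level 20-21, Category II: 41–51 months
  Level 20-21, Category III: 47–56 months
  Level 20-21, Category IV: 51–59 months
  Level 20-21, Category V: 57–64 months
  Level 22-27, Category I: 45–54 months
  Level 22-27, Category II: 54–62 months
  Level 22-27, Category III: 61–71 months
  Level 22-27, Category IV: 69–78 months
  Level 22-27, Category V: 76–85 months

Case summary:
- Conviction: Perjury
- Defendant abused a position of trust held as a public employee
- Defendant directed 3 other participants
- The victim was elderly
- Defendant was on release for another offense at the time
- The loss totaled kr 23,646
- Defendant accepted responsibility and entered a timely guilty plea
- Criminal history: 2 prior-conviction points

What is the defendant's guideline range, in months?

37-46 months

Base offense level for perjury: 15.
A1 applies: 15 − 4 = 11.
A2 applies (level before this adjustment is 11 < 21, so +1): 11 + 1 = 12.
A3 applies: 12 + 1 = 13.
A4 applies (level before this adjustment is 13 ≥ 6, so +3): 13 + 3 = 16.
A5 applies: 16 + 2 = 18.
A6 applies: 18 + 2 = 20.
Final offense level: 20.
Criminal history: 2 prior points → Category I (0-4).
Level 20 falls in the 20-21 band.
Grid: Level 20-21 × Category I = 37-46 months.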